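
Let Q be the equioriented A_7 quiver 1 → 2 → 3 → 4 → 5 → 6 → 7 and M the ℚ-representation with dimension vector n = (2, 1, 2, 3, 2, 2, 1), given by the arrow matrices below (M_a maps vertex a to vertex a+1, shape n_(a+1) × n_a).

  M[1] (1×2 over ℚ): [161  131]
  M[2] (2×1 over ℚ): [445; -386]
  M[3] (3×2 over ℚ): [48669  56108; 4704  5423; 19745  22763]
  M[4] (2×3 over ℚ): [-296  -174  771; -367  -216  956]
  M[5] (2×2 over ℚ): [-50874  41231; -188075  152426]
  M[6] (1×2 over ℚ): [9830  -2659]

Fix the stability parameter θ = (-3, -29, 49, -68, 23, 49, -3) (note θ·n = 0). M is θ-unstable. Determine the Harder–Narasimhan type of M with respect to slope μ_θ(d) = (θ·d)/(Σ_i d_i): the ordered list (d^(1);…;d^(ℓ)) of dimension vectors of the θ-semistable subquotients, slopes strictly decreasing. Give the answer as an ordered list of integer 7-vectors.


Via rank(M_{q-1}∘⋯∘M_p): M ≅ I[1,1], I[1,7], I[3,6], I[4,4].
μ_θ-semistable layers: μ^(1)=49; μ^(2)=23; μ^(3)=-3; μ^(4)=-19/2; μ^(5)=-16; μ^(6)=-68

((0, 0, 0, 0, 0, 1, 0); (0, 0, 0, 0, 2, 1, 1); (1, 0, 0, 0, 0, 0, 0); (0, 0, 2, 2, 0, 0, 0); (1, 1, 0, 0, 0, 0, 0); (0, 0, 0, 1, 0, 0, 0))


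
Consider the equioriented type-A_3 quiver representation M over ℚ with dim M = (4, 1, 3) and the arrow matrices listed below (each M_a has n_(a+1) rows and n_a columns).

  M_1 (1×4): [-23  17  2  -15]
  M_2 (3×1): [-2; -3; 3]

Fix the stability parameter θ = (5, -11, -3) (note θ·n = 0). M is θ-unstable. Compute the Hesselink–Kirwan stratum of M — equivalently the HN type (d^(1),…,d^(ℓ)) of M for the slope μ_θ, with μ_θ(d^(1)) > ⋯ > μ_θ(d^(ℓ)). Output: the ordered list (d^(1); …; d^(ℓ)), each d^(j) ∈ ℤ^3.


Barcode: M ≅ I[1,1]^3, I[1,3], I[3,3]^2. HN layers by μ_θ (2 steps, strictly decreasing):
  μ^(1)=5; μ^(2)=-3

((3, 0, 0); (1, 1, 3))


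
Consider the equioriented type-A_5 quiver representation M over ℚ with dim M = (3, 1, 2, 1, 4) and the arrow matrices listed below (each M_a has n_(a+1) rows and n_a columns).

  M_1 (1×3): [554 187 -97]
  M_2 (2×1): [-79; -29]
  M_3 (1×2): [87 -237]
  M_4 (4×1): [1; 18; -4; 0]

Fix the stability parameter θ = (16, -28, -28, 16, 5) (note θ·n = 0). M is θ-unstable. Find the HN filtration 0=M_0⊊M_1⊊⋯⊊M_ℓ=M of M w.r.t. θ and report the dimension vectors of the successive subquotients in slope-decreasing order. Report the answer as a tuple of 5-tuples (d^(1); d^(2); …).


Barcode: M ≅ I[1,1]^2, I[1,3], I[3,5], I[5,5]^3. HN layers by μ_θ (5 steps, strictly decreasing):
  μ^(1)=16; μ^(2)=21/2; μ^(3)=5; μ^(4)=-40/3; μ^(5)=-28

((2, 0, 0, 0, 0); (0, 0, 0, 1, 1); (0, 0, 0, 0, 3); (1, 1, 1, 0, 0); (0, 0, 1, 0, 0))


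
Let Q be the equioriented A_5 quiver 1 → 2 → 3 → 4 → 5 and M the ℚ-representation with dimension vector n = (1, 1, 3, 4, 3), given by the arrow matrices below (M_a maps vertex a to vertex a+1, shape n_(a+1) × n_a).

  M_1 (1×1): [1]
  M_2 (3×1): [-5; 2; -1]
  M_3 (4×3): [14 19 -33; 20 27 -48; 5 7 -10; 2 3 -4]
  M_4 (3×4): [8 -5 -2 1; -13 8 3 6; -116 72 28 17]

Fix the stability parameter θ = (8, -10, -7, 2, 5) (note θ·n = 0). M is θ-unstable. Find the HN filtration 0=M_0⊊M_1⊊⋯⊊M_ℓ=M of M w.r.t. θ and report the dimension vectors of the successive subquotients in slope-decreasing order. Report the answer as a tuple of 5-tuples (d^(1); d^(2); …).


Barcode: M ≅ I[1,4], I[3,5]^2, I[4,5]. HN layers by μ_θ (4 steps, strictly decreasing):
  μ^(1)=5; μ^(2)=2; μ^(3)=-3; μ^(4)=-7

((0, 0, 0, 0, 3); (0, 0, 0, 4, 0); (1, 1, 1, 0, 0); (0, 0, 2, 0, 0))


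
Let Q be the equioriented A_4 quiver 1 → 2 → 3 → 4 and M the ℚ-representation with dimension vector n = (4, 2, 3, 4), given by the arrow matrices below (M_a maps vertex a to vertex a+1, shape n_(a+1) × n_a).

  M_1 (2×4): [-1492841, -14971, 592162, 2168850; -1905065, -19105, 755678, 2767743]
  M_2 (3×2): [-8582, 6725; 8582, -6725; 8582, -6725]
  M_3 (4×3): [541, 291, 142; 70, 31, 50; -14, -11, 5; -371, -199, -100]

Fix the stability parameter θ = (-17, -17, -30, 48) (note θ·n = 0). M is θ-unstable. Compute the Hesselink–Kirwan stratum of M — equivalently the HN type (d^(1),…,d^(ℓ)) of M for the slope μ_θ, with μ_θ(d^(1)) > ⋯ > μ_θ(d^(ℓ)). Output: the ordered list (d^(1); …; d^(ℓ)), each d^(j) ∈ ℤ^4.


Via rank(M_{q-1}∘⋯∘M_p): M ≅ I[1,1]^2, I[1,2], I[1,4], I[3,4]^2, I[4,4].
μ_θ-semistable layers: μ^(1)=48; μ^(2)=-17; μ^(3)=-64/3; μ^(4)=-30

((0, 0, 0, 4); (3, 1, 0, 0); (1, 1, 1, 0); (0, 0, 2, 0))


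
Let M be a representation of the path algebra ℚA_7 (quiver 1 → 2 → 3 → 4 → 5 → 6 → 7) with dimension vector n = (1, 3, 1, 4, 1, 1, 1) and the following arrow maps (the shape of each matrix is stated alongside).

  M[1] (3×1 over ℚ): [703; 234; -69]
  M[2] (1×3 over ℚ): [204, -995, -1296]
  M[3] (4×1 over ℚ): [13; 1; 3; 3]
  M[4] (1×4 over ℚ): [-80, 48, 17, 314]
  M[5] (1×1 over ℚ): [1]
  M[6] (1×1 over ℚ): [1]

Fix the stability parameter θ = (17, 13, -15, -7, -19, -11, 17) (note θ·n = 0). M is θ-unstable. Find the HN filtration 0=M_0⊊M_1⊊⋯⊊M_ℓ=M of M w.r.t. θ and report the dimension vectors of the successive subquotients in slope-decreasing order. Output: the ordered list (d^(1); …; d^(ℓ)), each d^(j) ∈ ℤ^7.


Via rank(M_{q-1}∘⋯∘M_p): M ≅ I[1,7], I[2,2]^2, I[4,4]^3.
μ_θ-semistable layers: μ^(1)=17; μ^(2)=13; μ^(3)=-11/3; μ^(4)=-7

((0, 0, 0, 0, 0, 0, 1); (0, 2, 0, 0, 0, 0, 0); (1, 1, 1, 1, 1, 1, 0); (0, 0, 0, 3, 0, 0, 0))


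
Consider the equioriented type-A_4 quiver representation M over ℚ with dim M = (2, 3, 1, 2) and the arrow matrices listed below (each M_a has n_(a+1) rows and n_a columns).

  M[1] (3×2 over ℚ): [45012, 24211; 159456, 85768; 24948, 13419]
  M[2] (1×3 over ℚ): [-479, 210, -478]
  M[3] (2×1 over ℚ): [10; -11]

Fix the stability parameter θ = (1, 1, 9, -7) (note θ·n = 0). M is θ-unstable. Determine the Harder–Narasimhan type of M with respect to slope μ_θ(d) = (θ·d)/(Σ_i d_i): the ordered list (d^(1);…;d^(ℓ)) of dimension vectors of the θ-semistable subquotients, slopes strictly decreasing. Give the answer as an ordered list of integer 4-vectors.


Interval decomposition of M: I[1,1], I[1,4], I[2,2]^2, I[4,4].
HN type (ℓ=2): μ^(1)=1; μ^(2)=-7

((2, 3, 1, 1); (0, 0, 0, 1))


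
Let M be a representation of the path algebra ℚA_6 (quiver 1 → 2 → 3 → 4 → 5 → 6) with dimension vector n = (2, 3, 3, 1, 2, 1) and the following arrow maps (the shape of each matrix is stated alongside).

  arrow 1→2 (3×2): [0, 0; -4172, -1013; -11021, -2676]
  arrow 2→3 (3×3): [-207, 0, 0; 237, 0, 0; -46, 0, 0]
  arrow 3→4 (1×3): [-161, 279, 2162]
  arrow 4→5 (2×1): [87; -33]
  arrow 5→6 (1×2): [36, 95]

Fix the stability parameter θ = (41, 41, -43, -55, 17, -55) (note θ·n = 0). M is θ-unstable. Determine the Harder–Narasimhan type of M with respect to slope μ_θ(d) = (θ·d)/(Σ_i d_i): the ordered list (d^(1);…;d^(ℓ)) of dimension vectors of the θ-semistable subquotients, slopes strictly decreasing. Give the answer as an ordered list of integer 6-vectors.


Via rank(M_{q-1}∘⋯∘M_p): M ≅ I[1,2]^2, I[2,6], I[3,3]^2, I[5,5].
μ_θ-semistable layers: μ^(1)=41; μ^(2)=17; μ^(3)=-19; μ^(4)=-43

((2, 2, 0, 0, 0, 0); (0, 0, 0, 0, 1, 0); (0, 1, 1, 1, 1, 1); (0, 0, 2, 0, 0, 0))


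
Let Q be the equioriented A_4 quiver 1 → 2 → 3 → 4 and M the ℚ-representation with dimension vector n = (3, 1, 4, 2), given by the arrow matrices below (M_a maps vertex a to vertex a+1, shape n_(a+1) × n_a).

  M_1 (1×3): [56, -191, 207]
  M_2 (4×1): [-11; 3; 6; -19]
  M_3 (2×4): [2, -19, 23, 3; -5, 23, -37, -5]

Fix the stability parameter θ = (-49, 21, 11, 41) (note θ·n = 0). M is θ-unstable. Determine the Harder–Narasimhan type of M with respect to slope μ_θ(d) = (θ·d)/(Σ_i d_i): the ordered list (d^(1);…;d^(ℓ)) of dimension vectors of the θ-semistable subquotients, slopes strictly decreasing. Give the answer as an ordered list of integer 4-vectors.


Via rank(M_{q-1}∘⋯∘M_p): M ≅ I[1,1]^2, I[1,4], I[3,3]^2, I[3,4].
μ_θ-semistable layers: μ^(1)=41; μ^(2)=16; μ^(3)=11; μ^(4)=-49

((0, 0, 0, 2); (0, 1, 1, 0); (0, 0, 3, 0); (3, 0, 0, 0))


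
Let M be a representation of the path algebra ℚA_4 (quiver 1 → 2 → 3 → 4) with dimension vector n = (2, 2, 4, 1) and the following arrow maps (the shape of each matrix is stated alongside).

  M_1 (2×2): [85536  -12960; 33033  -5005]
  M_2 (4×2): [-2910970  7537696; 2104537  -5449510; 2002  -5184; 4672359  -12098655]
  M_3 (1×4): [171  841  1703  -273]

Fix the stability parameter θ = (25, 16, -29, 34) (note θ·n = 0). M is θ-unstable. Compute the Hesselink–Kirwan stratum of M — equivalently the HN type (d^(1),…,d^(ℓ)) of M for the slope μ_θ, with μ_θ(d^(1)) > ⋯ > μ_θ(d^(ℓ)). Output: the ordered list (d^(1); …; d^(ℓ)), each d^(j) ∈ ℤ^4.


Interval decomposition of M: I[1,1], I[1,4], I[2,3], I[3,3]^2.
HN type (ℓ=5): μ^(1)=34; μ^(2)=25; μ^(3)=4; μ^(4)=-13/2; μ^(5)=-29

((0, 0, 0, 1); (1, 0, 0, 0); (1, 1, 1, 0); (0, 1, 1, 0); (0, 0, 2, 0))


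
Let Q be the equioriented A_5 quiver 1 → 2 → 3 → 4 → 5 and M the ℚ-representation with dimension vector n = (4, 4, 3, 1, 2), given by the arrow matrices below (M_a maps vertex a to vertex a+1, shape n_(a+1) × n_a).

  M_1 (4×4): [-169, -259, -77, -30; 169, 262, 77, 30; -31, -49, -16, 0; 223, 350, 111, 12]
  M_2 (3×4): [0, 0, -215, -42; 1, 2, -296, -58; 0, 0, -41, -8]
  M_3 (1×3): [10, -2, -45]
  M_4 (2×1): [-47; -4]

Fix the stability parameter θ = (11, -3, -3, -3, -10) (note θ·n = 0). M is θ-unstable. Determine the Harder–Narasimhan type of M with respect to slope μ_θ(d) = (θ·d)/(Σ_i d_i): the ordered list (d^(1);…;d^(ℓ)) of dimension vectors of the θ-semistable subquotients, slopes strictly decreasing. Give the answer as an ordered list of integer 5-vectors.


Interval decomposition of M: I[1,2], I[1,3]^2, I[1,5], I[5,5].
HN type (ℓ=4): μ^(1)=4; μ^(2)=5/3; μ^(3)=-8/5; μ^(4)=-10

((1, 1, 0, 0, 0); (2, 2, 2, 0, 0); (1, 1, 1, 1, 1); (0, 0, 0, 0, 1))


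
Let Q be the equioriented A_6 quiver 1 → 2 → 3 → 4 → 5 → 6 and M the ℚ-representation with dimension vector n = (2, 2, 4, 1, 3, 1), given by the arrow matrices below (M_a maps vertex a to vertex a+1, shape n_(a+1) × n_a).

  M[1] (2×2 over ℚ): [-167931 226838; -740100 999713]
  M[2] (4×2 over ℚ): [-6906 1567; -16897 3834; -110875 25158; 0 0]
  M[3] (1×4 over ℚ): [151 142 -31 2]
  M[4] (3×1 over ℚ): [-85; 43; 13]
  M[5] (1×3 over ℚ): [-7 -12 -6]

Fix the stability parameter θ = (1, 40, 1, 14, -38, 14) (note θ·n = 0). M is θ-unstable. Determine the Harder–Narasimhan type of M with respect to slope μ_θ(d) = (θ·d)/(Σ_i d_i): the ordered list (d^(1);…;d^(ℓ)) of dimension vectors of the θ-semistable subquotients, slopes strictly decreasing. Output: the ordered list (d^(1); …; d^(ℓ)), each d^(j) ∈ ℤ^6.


Via rank(M_{q-1}∘⋯∘M_p): M ≅ I[1,3], I[1,6], I[3,3]^2, I[5,5]^2.
μ_θ-semistable layers: μ^(1)=41/2; μ^(2)=14; μ^(3)=17/4; μ^(4)=1; μ^(5)=-38

((0, 1, 1, 0, 0, 0); (0, 0, 0, 0, 0, 1); (0, 1, 1, 1, 1, 0); (2, 0, 2, 0, 0, 0); (0, 0, 0, 0, 2, 0))


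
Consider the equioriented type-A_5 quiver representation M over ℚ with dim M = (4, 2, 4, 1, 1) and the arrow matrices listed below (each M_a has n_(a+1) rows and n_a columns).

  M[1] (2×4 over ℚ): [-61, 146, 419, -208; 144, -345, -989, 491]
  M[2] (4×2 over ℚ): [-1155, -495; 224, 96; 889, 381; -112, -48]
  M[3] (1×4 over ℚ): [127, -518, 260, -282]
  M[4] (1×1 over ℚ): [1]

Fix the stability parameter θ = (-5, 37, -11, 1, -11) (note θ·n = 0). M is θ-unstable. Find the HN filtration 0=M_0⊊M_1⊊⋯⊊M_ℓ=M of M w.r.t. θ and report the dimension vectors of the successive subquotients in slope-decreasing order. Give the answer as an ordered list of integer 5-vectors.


Via rank(M_{q-1}∘⋯∘M_p): M ≅ I[1,1]^2, I[1,2], I[1,5], I[3,3]^3.
μ_θ-semistable layers: μ^(1)=37; μ^(2)=4; μ^(3)=-5; μ^(4)=-11

((0, 1, 0, 0, 0); (0, 1, 1, 1, 1); (4, 0, 0, 0, 0); (0, 0, 3, 0, 0))


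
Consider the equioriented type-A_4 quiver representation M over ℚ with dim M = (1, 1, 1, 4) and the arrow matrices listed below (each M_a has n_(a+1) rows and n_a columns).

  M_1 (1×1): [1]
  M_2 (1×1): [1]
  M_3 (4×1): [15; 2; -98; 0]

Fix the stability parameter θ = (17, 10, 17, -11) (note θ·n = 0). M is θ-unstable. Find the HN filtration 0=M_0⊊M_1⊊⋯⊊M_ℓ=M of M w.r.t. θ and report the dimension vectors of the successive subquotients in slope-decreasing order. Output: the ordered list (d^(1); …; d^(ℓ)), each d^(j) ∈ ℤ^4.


Via rank(M_{q-1}∘⋯∘M_p): M ≅ I[1,4], I[4,4]^3.
μ_θ-semistable layers: μ^(1)=33/4; μ^(2)=-11

((1, 1, 1, 1); (0, 0, 0, 3))


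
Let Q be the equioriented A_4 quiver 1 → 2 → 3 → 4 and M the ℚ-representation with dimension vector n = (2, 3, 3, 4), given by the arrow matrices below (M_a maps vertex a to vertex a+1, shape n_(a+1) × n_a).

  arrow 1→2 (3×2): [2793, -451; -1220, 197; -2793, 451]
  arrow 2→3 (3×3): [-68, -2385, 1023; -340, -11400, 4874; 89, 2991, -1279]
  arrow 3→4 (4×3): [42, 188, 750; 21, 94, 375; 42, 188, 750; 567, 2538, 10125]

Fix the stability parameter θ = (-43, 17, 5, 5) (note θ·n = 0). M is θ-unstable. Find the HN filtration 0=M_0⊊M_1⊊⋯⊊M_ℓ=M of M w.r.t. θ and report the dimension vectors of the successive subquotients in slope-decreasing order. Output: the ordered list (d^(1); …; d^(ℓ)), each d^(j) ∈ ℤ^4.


Barcode: M ≅ I[1,3], I[1,4], I[2,3], I[4,4]^3. HN layers by μ_θ (4 steps, strictly decreasing):
  μ^(1)=11; μ^(2)=9; μ^(3)=5; μ^(4)=-43

((0, 2, 2, 0); (0, 1, 1, 1); (0, 0, 0, 3); (2, 0, 0, 0))


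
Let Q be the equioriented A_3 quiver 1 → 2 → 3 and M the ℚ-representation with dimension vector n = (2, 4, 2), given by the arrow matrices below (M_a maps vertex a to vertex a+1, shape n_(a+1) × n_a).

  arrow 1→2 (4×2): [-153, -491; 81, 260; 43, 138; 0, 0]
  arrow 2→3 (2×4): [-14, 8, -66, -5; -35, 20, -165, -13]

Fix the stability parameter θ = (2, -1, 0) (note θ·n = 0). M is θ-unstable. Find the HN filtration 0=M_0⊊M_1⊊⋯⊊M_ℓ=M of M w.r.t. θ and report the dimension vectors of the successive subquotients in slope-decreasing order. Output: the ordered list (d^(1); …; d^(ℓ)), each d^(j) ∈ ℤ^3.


Via rank(M_{q-1}∘⋯∘M_p): M ≅ I[1,2], I[1,3], I[2,2], I[2,3].
μ_θ-semistable layers: μ^(1)=1/2; μ^(2)=1/3; μ^(3)=0; μ^(4)=-1

((1, 1, 0); (1, 1, 1); (0, 0, 1); (0, 2, 0))


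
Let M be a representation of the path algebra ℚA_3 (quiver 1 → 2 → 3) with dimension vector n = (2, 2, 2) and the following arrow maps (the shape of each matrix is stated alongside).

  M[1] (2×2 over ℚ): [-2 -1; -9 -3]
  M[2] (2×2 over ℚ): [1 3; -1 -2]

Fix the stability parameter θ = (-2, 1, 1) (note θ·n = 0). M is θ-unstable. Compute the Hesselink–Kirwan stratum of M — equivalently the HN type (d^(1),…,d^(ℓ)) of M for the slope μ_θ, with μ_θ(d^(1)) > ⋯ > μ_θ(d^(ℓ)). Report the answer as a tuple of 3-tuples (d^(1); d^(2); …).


Interval decomposition of M: I[1,3]^2.
HN type (ℓ=2): μ^(1)=1; μ^(2)=-2

((0, 2, 2); (2, 0, 0))


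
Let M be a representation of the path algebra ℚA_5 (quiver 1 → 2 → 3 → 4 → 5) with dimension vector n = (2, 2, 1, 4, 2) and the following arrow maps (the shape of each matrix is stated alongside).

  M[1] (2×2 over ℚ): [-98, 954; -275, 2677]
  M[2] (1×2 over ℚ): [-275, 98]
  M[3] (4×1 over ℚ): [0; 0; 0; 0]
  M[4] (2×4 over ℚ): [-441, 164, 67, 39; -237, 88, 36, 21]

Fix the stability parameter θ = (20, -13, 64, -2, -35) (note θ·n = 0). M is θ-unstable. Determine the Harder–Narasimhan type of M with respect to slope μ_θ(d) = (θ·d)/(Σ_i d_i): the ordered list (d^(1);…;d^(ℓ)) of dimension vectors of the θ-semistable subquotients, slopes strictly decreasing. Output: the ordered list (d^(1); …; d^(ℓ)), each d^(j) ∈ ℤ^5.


Barcode: M ≅ I[1,2], I[1,3], I[4,4]^2, I[4,5]^2. HN layers by μ_θ (4 steps, strictly decreasing):
  μ^(1)=64; μ^(2)=7/2; μ^(3)=-2; μ^(4)=-37/2

((0, 0, 1, 0, 0); (2, 2, 0, 0, 0); (0, 0, 0, 2, 0); (0, 0, 0, 2, 2))


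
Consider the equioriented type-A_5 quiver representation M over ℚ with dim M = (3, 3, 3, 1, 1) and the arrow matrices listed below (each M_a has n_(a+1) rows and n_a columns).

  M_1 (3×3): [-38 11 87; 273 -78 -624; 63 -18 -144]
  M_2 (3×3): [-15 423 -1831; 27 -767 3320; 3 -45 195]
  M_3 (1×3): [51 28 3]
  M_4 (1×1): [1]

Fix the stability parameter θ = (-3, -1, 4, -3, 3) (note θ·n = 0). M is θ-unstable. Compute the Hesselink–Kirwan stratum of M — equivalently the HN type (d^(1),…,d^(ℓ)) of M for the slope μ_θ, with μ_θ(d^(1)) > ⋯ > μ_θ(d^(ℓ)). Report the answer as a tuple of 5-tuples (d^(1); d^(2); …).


Via rank(M_{q-1}∘⋯∘M_p): M ≅ I[1,1], I[1,3], I[1,5], I[2,3].
μ_θ-semistable layers: μ^(1)=4; μ^(2)=3; μ^(3)=1/2; μ^(4)=-1; μ^(5)=-3

((0, 0, 2, 0, 0); (0, 0, 0, 0, 1); (0, 0, 1, 1, 0); (0, 3, 0, 0, 0); (3, 0, 0, 0, 0))


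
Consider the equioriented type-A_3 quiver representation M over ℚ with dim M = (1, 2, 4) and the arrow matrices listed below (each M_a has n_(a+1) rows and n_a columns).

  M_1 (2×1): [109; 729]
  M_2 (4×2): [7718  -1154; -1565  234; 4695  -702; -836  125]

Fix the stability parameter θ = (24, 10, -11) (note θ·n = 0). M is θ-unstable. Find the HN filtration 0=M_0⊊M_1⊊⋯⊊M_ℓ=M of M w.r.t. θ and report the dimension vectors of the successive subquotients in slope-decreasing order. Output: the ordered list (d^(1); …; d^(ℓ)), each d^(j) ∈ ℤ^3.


Via rank(M_{q-1}∘⋯∘M_p): M ≅ I[1,3], I[2,3], I[3,3]^2.
μ_θ-semistable layers: μ^(1)=23/3; μ^(2)=-1/2; μ^(3)=-11

((1, 1, 1); (0, 1, 1); (0, 0, 2))


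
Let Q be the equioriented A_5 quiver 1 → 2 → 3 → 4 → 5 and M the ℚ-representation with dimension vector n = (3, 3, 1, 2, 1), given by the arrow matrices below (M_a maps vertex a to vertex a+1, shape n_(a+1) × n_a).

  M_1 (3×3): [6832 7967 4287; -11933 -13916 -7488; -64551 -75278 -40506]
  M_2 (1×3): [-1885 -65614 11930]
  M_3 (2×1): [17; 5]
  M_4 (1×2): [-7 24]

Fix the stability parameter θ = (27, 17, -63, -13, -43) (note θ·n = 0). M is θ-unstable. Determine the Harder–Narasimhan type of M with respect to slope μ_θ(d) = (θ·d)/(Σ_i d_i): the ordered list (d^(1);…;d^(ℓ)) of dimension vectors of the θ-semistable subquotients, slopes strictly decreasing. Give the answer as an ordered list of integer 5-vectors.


Via rank(M_{q-1}∘⋯∘M_p): M ≅ I[1,1], I[1,2], I[1,5], I[2,2], I[4,4].
μ_θ-semistable layers: μ^(1)=27; μ^(2)=22; μ^(3)=17; μ^(4)=-13; μ^(5)=-15

((1, 0, 0, 0, 0); (1, 1, 0, 0, 0); (0, 1, 0, 0, 0); (0, 0, 0, 1, 0); (1, 1, 1, 1, 1))


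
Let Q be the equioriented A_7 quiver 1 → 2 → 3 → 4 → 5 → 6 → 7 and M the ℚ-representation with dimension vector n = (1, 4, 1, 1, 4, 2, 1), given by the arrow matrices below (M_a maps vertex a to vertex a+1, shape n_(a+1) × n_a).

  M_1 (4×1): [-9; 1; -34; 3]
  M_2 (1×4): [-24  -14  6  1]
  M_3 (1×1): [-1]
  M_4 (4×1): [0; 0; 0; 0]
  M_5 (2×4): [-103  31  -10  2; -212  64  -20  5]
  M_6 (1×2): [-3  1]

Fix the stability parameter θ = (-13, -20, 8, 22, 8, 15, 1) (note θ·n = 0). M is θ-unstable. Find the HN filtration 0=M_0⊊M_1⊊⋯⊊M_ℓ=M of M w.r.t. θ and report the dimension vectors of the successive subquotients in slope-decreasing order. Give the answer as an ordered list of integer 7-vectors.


Barcode: M ≅ I[1,4], I[2,2]^3, I[5,5]^2, I[5,6], I[5,7]. HN layers by μ_θ (5 steps, strictly decreasing):
  μ^(1)=22; μ^(2)=15; μ^(3)=8; μ^(4)=-33/2; μ^(5)=-20

((0, 0, 0, 1, 0, 0, 0); (0, 0, 0, 0, 0, 1, 0); (0, 0, 1, 0, 4, 1, 1); (1, 1, 0, 0, 0, 0, 0); (0, 3, 0, 0, 0, 0, 0))


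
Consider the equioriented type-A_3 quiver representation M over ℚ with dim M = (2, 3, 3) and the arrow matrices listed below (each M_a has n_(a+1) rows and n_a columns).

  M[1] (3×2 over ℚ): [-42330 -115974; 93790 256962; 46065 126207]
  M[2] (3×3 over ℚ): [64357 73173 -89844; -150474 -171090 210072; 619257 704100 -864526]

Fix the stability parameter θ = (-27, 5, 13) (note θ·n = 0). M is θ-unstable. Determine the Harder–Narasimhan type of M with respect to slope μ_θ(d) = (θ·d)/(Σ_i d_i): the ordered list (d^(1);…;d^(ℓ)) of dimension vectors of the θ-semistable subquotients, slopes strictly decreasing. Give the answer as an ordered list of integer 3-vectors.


Via rank(M_{q-1}∘⋯∘M_p): M ≅ I[1,1], I[1,2], I[2,3]^2, I[3,3].
μ_θ-semistable layers: μ^(1)=13; μ^(2)=5; μ^(3)=-27

((0, 0, 3); (0, 3, 0); (2, 0, 0))


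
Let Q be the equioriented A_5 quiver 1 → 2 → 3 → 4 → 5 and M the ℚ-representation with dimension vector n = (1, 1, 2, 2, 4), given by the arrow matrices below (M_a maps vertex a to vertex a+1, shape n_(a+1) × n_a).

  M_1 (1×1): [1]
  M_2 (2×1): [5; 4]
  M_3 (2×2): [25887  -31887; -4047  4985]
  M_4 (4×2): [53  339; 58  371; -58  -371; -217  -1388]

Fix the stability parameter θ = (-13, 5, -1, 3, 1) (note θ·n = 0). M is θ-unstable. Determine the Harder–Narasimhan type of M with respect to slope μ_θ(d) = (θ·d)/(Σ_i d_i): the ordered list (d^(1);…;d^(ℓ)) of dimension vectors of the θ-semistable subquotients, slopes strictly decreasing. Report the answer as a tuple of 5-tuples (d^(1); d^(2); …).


Interval decomposition of M: I[1,5], I[3,5], I[5,5]^2.
HN type (ℓ=4): μ^(1)=2; μ^(2)=1; μ^(3)=-1; μ^(4)=-13

((0, 1, 1, 2, 2); (0, 0, 0, 0, 2); (0, 0, 1, 0, 0); (1, 0, 0, 0, 0))


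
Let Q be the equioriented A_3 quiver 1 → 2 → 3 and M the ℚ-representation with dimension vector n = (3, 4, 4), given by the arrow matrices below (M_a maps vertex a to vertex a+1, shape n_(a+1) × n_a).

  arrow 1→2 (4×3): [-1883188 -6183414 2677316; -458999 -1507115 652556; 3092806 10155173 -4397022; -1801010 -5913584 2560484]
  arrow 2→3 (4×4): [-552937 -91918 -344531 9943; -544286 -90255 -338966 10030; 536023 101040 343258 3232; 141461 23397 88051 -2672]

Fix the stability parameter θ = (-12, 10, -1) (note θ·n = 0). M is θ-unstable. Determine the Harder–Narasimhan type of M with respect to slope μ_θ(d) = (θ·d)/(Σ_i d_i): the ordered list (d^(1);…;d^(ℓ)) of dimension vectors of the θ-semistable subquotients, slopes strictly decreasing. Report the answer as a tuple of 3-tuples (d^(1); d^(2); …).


Barcode: M ≅ I[1,1], I[1,3]^2, I[2,3]^2. HN layers by μ_θ (2 steps, strictly decreasing):
  μ^(1)=9/2; μ^(2)=-12

((0, 4, 4); (3, 0, 0))


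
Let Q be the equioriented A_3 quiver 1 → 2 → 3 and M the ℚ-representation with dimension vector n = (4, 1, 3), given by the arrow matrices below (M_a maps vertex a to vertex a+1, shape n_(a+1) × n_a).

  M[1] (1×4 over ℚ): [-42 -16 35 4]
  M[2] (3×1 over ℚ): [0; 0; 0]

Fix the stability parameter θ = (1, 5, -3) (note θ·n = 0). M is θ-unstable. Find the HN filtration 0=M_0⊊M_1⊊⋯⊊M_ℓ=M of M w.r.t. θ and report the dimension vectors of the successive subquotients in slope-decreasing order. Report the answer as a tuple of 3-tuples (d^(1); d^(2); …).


Interval decomposition of M: I[1,1]^3, I[1,2], I[3,3]^3.
HN type (ℓ=3): μ^(1)=5; μ^(2)=1; μ^(3)=-3

((0, 1, 0); (4, 0, 0); (0, 0, 3))


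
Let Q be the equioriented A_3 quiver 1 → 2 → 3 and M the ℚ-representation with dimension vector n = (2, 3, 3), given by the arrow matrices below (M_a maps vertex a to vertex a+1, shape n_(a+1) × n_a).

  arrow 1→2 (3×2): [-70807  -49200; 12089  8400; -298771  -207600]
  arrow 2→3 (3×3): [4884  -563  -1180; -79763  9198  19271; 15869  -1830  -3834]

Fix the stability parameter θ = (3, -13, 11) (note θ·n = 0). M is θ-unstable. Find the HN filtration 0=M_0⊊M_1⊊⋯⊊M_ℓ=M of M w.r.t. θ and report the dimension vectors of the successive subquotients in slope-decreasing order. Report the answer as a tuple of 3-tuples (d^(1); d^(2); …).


Via rank(M_{q-1}∘⋯∘M_p): M ≅ I[1,1], I[1,3], I[2,3]^2.
μ_θ-semistable layers: μ^(1)=11; μ^(2)=3; μ^(3)=-5; μ^(4)=-13

((0, 0, 3); (1, 0, 0); (1, 1, 0); (0, 2, 0))


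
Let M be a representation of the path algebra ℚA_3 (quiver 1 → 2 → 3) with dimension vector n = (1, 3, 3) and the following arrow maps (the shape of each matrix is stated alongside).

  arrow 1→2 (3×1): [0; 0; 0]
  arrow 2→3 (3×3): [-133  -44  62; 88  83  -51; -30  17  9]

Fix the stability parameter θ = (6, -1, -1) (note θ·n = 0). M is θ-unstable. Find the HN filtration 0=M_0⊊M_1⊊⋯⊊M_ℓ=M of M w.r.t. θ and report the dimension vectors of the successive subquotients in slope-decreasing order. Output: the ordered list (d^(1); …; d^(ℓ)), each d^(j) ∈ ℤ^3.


Barcode: M ≅ I[1,1], I[2,3]^3. HN layers by μ_θ (2 steps, strictly decreasing):
  μ^(1)=6; μ^(2)=-1

((1, 0, 0); (0, 3, 3))


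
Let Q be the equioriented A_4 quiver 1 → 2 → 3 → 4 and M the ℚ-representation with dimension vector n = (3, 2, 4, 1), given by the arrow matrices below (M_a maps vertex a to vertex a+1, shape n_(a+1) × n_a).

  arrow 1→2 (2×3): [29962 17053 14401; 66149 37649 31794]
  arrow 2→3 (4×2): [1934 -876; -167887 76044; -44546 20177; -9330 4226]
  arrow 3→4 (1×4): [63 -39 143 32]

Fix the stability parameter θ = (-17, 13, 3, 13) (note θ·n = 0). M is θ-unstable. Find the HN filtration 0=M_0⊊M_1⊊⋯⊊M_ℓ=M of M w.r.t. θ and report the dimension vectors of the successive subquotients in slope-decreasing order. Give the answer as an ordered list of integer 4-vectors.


Barcode: M ≅ I[1,1], I[1,3], I[1,4], I[3,3]^2. HN layers by μ_θ (4 steps, strictly decreasing):
  μ^(1)=13; μ^(2)=8; μ^(3)=3; μ^(4)=-17

((0, 0, 0, 1); (0, 2, 2, 0); (0, 0, 2, 0); (3, 0, 0, 0))


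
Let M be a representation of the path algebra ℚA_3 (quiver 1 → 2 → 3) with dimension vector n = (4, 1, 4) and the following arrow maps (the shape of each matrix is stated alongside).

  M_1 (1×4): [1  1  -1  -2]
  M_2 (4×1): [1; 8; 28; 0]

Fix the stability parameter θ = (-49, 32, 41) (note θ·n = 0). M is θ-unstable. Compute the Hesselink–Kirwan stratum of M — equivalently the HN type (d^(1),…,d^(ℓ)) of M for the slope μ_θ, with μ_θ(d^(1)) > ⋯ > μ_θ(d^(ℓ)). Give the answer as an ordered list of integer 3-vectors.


Interval decomposition of M: I[1,1]^3, I[1,3], I[3,3]^3.
HN type (ℓ=3): μ^(1)=41; μ^(2)=32; μ^(3)=-49

((0, 0, 4); (0, 1, 0); (4, 0, 0))


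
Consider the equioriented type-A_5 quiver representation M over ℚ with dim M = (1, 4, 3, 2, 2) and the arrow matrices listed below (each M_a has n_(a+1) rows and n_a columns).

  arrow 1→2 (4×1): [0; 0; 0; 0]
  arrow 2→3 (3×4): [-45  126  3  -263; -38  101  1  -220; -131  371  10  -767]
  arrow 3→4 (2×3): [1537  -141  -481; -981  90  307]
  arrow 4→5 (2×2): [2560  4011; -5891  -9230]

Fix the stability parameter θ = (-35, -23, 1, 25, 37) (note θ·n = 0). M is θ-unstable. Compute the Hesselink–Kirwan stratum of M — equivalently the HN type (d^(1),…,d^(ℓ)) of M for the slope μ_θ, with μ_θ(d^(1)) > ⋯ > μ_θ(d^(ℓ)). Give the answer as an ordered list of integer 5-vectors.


Interval decomposition of M: I[1,1], I[2,2], I[2,3], I[2,5]^2.
HN type (ℓ=5): μ^(1)=37; μ^(2)=25; μ^(3)=1; μ^(4)=-23; μ^(5)=-35

((0, 0, 0, 0, 2); (0, 0, 0, 2, 0); (0, 0, 3, 0, 0); (0, 4, 0, 0, 0); (1, 0, 0, 0, 0))


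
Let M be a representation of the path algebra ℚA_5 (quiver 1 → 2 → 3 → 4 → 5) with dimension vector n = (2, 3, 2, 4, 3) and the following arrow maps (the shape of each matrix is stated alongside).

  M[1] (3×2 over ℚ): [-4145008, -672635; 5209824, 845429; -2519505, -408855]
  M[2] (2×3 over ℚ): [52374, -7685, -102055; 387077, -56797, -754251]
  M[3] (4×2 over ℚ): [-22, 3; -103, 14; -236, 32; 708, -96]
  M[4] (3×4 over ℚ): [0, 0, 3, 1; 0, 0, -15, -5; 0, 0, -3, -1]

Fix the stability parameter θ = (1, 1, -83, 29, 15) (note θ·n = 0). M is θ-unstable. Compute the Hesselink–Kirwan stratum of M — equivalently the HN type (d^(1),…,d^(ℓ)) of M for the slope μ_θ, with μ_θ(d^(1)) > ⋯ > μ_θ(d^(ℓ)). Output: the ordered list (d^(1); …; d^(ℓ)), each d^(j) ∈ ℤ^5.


Barcode: M ≅ I[1,4]^2, I[2,2], I[4,4], I[4,5], I[5,5]^2. HN layers by μ_θ (5 steps, strictly decreasing):
  μ^(1)=29; μ^(2)=22; μ^(3)=15; μ^(4)=1; μ^(5)=-27

((0, 0, 0, 3, 0); (0, 0, 0, 1, 1); (0, 0, 0, 0, 2); (0, 1, 0, 0, 0); (2, 2, 2, 0, 0))


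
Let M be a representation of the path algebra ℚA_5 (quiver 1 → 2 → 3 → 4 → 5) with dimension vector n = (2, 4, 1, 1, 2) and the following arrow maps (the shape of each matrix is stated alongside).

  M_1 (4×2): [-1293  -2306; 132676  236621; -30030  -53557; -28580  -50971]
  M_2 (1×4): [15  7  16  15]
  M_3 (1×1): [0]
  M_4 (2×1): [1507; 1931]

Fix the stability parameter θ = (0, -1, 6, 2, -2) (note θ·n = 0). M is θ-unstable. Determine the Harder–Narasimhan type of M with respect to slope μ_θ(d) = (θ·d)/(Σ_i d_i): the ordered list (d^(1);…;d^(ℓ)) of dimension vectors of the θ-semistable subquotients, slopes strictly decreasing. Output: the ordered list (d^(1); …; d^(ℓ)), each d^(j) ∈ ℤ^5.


Via rank(M_{q-1}∘⋯∘M_p): M ≅ I[1,2], I[1,3], I[2,2]^2, I[4,5], I[5,5].
μ_θ-semistable layers: μ^(1)=6; μ^(2)=0; μ^(3)=-1/2; μ^(4)=-1; μ^(5)=-2

((0, 0, 1, 0, 0); (0, 0, 0, 1, 1); (2, 2, 0, 0, 0); (0, 2, 0, 0, 0); (0, 0, 0, 0, 1))


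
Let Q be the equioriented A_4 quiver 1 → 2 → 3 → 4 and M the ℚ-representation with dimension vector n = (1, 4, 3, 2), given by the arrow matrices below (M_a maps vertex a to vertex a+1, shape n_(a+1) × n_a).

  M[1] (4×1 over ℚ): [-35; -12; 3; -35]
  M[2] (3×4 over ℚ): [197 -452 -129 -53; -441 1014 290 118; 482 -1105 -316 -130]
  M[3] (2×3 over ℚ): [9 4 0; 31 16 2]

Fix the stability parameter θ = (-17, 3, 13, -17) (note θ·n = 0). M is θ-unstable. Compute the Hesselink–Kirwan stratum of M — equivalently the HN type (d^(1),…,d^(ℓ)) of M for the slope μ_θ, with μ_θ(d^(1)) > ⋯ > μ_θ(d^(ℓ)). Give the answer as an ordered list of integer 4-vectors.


Interval decomposition of M: I[1,4], I[2,2], I[2,3], I[2,4].
HN type (ℓ=4): μ^(1)=13; μ^(2)=3; μ^(3)=-1/3; μ^(4)=-17

((0, 0, 1, 0); (0, 2, 0, 0); (0, 2, 2, 2); (1, 0, 0, 0))


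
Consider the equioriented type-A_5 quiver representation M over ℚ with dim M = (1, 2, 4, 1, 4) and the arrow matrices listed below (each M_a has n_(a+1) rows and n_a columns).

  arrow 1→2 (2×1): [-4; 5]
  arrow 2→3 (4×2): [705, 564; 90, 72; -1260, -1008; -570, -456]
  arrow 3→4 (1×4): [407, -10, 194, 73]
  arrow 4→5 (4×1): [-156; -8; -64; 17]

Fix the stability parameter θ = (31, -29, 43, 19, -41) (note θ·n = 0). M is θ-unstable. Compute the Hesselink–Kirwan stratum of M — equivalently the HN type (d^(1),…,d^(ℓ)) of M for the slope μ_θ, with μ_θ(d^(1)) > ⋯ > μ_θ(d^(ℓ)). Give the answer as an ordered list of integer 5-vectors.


Interval decomposition of M: I[1,2], I[2,5], I[3,3]^3, I[5,5]^3.
HN type (ℓ=5): μ^(1)=43; μ^(2)=7; μ^(3)=1; μ^(4)=-29; μ^(5)=-41

((0, 0, 3, 0, 0); (0, 0, 1, 1, 1); (1, 1, 0, 0, 0); (0, 1, 0, 0, 0); (0, 0, 0, 0, 3))


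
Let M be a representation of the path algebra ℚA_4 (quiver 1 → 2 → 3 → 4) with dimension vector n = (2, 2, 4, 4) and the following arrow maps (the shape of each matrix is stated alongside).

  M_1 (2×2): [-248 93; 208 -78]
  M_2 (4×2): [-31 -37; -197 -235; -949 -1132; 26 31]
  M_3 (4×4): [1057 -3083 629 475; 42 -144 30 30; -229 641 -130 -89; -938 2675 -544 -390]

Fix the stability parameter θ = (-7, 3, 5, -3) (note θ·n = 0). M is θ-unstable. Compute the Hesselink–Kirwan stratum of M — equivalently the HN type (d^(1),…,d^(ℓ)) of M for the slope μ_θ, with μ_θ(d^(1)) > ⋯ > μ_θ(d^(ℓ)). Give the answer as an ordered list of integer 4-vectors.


Barcode: M ≅ I[1,1], I[1,4], I[2,4], I[3,3], I[3,4], I[4,4]. HN layers by μ_θ (5 steps, strictly decreasing):
  μ^(1)=5; μ^(2)=5/3; μ^(3)=1; μ^(4)=-3; μ^(5)=-7

((0, 0, 1, 0); (0, 2, 2, 2); (0, 0, 1, 1); (0, 0, 0, 1); (2, 0, 0, 0))


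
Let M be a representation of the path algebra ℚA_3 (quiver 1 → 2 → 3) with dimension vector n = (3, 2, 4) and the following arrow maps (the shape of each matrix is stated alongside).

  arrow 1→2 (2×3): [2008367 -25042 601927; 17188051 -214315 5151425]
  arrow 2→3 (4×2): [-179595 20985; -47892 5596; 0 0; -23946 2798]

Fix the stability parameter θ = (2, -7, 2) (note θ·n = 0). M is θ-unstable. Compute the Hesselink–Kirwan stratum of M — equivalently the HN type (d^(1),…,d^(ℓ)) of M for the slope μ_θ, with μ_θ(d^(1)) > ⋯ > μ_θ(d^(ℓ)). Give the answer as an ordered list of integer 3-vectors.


Barcode: M ≅ I[1,1], I[1,2], I[1,3], I[3,3]^3. HN layers by μ_θ (2 steps, strictly decreasing):
  μ^(1)=2; μ^(2)=-5/2

((1, 0, 4); (2, 2, 0))


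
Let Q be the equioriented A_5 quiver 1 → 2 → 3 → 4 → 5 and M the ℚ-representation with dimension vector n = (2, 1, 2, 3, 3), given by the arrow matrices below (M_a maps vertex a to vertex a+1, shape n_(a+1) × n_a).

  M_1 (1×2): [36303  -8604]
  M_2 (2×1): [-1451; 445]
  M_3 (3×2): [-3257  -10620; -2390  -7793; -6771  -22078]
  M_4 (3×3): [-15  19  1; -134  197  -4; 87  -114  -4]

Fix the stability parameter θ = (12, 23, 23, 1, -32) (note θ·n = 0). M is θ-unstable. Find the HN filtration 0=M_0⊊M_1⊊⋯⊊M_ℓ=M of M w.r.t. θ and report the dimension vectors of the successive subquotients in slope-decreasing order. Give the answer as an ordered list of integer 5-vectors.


Barcode: M ≅ I[1,1], I[1,5], I[3,5], I[4,5]. HN layers by μ_θ (4 steps, strictly decreasing):
  μ^(1)=12; μ^(2)=27/5; μ^(3)=-8/3; μ^(4)=-31/2

((1, 0, 0, 0, 0); (1, 1, 1, 1, 1); (0, 0, 1, 1, 1); (0, 0, 0, 1, 1))


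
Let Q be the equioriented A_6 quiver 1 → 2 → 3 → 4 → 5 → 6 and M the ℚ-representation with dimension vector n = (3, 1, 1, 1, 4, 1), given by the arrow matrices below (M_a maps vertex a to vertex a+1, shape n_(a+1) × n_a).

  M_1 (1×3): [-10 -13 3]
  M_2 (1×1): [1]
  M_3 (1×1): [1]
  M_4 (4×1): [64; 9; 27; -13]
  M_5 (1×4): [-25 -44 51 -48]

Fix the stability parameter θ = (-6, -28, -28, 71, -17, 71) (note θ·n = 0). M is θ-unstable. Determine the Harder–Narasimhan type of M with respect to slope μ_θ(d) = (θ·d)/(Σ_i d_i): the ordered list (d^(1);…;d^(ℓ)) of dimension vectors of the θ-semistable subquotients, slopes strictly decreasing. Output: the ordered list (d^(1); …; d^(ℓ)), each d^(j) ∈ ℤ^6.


Barcode: M ≅ I[1,1]^2, I[1,6], I[5,5]^3. HN layers by μ_θ (5 steps, strictly decreasing):
  μ^(1)=71; μ^(2)=27; μ^(3)=-6; μ^(4)=-17; μ^(5)=-62/3

((0, 0, 0, 0, 0, 1); (0, 0, 0, 1, 1, 0); (2, 0, 0, 0, 0, 0); (0, 0, 0, 0, 3, 0); (1, 1, 1, 0, 0, 0))


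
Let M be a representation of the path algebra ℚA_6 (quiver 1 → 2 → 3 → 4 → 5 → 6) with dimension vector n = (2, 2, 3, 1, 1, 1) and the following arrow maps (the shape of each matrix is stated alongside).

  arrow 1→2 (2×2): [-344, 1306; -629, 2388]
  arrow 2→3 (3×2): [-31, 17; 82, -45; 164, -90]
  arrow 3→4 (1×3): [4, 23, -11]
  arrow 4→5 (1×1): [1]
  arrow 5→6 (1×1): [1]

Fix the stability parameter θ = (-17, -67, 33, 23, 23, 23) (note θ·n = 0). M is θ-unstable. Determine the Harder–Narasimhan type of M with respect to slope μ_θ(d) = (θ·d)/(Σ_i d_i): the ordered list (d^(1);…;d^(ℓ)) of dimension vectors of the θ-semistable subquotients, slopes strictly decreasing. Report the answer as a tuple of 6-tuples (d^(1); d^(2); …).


Barcode: M ≅ I[1,3], I[1,6], I[3,3]. HN layers by μ_θ (3 steps, strictly decreasing):
  μ^(1)=33; μ^(2)=51/2; μ^(3)=-42

((0, 0, 2, 0, 0, 0); (0, 0, 1, 1, 1, 1); (2, 2, 0, 0, 0, 0))


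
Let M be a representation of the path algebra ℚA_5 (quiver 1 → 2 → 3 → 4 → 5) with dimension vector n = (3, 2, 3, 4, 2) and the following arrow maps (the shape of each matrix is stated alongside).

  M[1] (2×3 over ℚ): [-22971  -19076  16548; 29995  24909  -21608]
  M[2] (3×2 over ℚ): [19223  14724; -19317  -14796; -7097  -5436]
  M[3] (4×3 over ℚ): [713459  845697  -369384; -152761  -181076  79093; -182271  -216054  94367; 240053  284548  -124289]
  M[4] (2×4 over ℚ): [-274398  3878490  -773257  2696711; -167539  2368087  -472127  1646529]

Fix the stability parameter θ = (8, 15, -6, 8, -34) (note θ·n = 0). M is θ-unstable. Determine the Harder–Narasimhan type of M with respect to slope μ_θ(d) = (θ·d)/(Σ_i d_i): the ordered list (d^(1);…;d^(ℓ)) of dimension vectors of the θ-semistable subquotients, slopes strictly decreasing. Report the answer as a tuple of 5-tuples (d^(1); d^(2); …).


Interval decomposition of M: I[1,1], I[1,2], I[1,5], I[3,4], I[3,5], I[4,4].
HN type (ℓ=5): μ^(1)=15; μ^(2)=8; μ^(3)=-9/5; μ^(4)=-6; μ^(5)=-32/3

((0, 1, 0, 0, 0); (2, 0, 0, 2, 0); (1, 1, 1, 1, 1); (0, 0, 1, 0, 0); (0, 0, 1, 1, 1))


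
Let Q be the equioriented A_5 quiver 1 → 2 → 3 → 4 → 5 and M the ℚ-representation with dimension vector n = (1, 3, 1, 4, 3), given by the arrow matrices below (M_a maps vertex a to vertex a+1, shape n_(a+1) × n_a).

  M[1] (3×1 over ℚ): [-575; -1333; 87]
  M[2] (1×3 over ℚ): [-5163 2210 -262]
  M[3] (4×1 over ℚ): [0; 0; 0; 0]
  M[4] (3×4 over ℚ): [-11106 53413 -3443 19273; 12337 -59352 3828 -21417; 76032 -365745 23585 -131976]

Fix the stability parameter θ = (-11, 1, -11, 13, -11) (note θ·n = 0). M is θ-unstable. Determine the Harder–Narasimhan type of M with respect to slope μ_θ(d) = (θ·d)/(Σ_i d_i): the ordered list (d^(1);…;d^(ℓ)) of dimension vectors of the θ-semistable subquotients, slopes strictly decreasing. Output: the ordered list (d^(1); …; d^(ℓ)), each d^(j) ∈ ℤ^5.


Interval decomposition of M: I[1,3], I[2,2]^2, I[4,4], I[4,5]^3.
HN type (ℓ=4): μ^(1)=13; μ^(2)=1; μ^(3)=-5; μ^(4)=-11

((0, 0, 0, 1, 0); (0, 2, 0, 3, 3); (0, 1, 1, 0, 0); (1, 0, 0, 0, 0))


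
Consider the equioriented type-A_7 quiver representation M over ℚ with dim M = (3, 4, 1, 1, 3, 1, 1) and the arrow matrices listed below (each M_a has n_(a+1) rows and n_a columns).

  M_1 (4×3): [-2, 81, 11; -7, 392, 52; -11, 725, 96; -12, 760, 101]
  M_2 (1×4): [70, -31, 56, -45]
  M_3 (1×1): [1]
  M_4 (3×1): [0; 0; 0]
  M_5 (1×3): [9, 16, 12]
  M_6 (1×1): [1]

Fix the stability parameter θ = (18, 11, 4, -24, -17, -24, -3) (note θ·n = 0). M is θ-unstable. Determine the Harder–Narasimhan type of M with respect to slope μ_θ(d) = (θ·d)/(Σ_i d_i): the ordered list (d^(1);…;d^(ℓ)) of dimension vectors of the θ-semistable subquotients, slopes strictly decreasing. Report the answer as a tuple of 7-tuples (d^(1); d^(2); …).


Via rank(M_{q-1}∘⋯∘M_p): M ≅ I[1,2]^2, I[1,4], I[2,2], I[5,5]^2, I[5,7].
μ_θ-semistable layers: μ^(1)=29/2; μ^(2)=11; μ^(3)=9/4; μ^(4)=-3; μ^(5)=-17; μ^(6)=-41/2

((2, 2, 0, 0, 0, 0, 0); (0, 1, 0, 0, 0, 0, 0); (1, 1, 1, 1, 0, 0, 0); (0, 0, 0, 0, 0, 0, 1); (0, 0, 0, 0, 2, 0, 0); (0, 0, 0, 0, 1, 1, 0))


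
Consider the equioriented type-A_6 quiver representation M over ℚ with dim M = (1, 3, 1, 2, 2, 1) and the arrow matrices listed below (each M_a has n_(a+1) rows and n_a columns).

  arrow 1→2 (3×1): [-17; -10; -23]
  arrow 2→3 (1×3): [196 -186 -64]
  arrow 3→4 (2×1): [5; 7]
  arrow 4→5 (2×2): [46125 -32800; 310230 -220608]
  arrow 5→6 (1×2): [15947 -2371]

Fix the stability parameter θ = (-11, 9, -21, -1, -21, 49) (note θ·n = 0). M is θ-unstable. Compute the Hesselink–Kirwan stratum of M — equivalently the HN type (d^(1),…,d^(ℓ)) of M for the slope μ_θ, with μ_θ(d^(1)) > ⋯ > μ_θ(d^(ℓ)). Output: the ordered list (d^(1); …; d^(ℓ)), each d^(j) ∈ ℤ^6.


Barcode: M ≅ I[1,2], I[2,2], I[2,6], I[4,4], I[5,5]. HN layers by μ_θ (6 steps, strictly decreasing):
  μ^(1)=49; μ^(2)=9; μ^(3)=-1; μ^(4)=-17/2; μ^(5)=-11; μ^(6)=-21

((0, 0, 0, 0, 0, 1); (0, 2, 0, 0, 0, 0); (0, 0, 0, 1, 0, 0); (0, 1, 1, 1, 1, 0); (1, 0, 0, 0, 0, 0); (0, 0, 0, 0, 1, 0))
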